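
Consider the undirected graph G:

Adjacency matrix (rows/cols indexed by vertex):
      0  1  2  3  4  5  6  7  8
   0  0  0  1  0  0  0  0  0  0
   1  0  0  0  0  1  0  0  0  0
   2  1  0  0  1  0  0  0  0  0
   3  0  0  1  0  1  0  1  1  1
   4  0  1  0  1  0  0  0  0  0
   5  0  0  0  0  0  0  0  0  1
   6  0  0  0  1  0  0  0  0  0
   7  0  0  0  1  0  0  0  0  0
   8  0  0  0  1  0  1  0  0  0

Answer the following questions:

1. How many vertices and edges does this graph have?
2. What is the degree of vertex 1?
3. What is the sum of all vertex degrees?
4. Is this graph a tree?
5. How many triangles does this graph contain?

Count: 9 vertices, 8 edges.
Vertex 1 has neighbors [4], degree = 1.
Handshaking lemma: 2 * 8 = 16.
A graph is a tree iff it is connected and has exactly n-1 edges. This graph is connected (all 9 vertices in one component) and has 9-1 = 8 edges. It is a tree.
Number of triangles = 0.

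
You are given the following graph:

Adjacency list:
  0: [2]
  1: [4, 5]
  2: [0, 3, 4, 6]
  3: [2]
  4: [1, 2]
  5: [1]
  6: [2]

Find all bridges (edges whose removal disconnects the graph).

A bridge is an edge whose removal increases the number of connected components.
Bridges found: (0,2), (1,4), (1,5), (2,3), (2,4), (2,6)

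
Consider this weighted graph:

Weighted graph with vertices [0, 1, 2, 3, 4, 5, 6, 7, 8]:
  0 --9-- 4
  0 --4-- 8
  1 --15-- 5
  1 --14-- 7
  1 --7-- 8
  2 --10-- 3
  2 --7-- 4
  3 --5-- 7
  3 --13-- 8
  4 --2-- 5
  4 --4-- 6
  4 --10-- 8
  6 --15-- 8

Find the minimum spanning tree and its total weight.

Applying Kruskal's algorithm (sort edges by weight, add if no cycle):
  Add (4,5) w=2
  Add (0,8) w=4
  Add (4,6) w=4
  Add (3,7) w=5
  Add (1,8) w=7
  Add (2,4) w=7
  Add (0,4) w=9
  Add (2,3) w=10
  Skip (4,8) w=10 (creates cycle)
  Skip (3,8) w=13 (creates cycle)
  Skip (1,7) w=14 (creates cycle)
  Skip (1,5) w=15 (creates cycle)
  Skip (6,8) w=15 (creates cycle)
MST weight = 48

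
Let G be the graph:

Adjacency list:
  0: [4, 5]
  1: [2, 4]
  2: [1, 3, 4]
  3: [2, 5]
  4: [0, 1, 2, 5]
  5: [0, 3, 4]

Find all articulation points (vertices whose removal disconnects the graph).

No articulation points. The graph is biconnected.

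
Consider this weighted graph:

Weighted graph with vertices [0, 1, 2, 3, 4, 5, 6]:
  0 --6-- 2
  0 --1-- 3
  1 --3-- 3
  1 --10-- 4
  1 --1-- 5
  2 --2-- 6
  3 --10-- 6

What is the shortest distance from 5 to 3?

Using Dijkstra's algorithm from vertex 5:
Shortest path: 5 -> 1 -> 3
Total weight: 1 + 3 = 4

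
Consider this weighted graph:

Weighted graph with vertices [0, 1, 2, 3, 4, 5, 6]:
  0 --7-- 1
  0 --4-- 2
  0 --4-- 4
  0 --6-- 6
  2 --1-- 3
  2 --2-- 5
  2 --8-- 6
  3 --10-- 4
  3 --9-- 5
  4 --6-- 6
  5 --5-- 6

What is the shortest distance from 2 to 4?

Using Dijkstra's algorithm from vertex 2:
Shortest path: 2 -> 0 -> 4
Total weight: 4 + 4 = 8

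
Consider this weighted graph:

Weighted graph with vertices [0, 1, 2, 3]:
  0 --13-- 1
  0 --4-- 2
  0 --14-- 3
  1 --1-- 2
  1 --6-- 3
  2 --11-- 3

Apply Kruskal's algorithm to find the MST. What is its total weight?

Applying Kruskal's algorithm (sort edges by weight, add if no cycle):
  Add (1,2) w=1
  Add (0,2) w=4
  Add (1,3) w=6
  Skip (2,3) w=11 (creates cycle)
  Skip (0,1) w=13 (creates cycle)
  Skip (0,3) w=14 (creates cycle)
MST weight = 11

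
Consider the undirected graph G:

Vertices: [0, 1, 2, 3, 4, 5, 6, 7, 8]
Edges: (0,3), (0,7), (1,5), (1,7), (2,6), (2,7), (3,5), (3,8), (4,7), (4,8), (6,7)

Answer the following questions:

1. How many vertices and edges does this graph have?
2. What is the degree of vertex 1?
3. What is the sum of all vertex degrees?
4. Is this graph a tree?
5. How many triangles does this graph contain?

Count: 9 vertices, 11 edges.
Vertex 1 has neighbors [5, 7], degree = 2.
Handshaking lemma: 2 * 11 = 22.
A tree on 9 vertices has 8 edges. This graph has 11 edges (3 extra). Not a tree.
Number of triangles = 1.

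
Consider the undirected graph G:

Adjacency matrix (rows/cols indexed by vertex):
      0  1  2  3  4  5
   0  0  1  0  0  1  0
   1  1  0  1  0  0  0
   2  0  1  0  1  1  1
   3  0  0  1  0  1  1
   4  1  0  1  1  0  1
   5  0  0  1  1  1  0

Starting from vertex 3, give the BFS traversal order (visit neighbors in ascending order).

BFS from vertex 3 (neighbors processed in ascending order):
Visit order: 3, 2, 4, 5, 1, 0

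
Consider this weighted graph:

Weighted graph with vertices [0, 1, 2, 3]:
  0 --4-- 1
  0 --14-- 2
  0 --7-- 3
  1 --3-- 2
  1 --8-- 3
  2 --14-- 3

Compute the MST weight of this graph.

Applying Kruskal's algorithm (sort edges by weight, add if no cycle):
  Add (1,2) w=3
  Add (0,1) w=4
  Add (0,3) w=7
  Skip (1,3) w=8 (creates cycle)
  Skip (0,2) w=14 (creates cycle)
  Skip (2,3) w=14 (creates cycle)
MST weight = 14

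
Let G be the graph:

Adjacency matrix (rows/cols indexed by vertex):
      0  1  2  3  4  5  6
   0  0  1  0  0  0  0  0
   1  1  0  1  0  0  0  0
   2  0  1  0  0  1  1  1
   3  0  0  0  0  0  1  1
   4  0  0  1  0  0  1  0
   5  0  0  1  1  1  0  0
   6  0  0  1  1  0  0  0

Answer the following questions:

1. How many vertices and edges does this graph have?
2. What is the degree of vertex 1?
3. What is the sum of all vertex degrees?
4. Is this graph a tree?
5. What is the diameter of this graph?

Count: 7 vertices, 8 edges.
Vertex 1 has neighbors [0, 2], degree = 2.
Handshaking lemma: 2 * 8 = 16.
A tree on 7 vertices has 6 edges. This graph has 8 edges (2 extra). Not a tree.
Diameter (longest shortest path) = 4.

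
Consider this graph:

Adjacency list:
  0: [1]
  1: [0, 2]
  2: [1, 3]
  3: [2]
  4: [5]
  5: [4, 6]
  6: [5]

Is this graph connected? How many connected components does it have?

Checking connectivity: the graph has 2 connected component(s).
Components: [[0, 1, 2, 3], [4, 5, 6]]. The graph is NOT connected.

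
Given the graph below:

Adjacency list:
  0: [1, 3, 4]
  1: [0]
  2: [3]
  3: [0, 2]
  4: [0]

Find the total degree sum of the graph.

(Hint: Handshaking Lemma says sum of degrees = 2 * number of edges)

Count edges: 4 edges.
By Handshaking Lemma: sum of degrees = 2 * 4 = 8.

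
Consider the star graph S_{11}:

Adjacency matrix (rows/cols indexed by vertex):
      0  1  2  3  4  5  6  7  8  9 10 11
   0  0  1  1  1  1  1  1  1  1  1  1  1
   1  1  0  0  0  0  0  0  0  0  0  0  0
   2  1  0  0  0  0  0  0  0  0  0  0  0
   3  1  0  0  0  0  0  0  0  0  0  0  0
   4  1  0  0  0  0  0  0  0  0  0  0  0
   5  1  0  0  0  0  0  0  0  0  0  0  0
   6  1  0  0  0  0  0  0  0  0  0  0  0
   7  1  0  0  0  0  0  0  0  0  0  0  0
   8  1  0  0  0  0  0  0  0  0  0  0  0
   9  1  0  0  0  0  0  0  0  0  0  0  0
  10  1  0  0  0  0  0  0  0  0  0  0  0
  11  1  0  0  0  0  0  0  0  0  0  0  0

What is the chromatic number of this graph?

S_{11} has one hub adjacent to 11 leaves; leaves are pairwise non-adjacent.
Color the hub 0 and every leaf 1.
Chromatic number = 2.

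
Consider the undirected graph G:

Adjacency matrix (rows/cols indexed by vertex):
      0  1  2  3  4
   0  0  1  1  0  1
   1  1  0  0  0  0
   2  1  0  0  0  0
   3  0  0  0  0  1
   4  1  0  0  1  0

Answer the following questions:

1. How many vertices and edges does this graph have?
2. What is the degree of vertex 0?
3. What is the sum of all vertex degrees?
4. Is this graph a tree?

Count: 5 vertices, 4 edges.
Vertex 0 has neighbors [1, 2, 4], degree = 3.
Handshaking lemma: 2 * 4 = 8.
A graph is a tree iff it is connected and has exactly n-1 edges. This graph is connected (all 5 vertices in one component) and has 5-1 = 4 edges. It is a tree.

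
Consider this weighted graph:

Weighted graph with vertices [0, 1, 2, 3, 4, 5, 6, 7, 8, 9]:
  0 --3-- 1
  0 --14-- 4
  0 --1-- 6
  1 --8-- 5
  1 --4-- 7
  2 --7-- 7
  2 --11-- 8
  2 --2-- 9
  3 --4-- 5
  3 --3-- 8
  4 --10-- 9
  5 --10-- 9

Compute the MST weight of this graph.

Applying Kruskal's algorithm (sort edges by weight, add if no cycle):
  Add (0,6) w=1
  Add (2,9) w=2
  Add (0,1) w=3
  Add (3,8) w=3
  Add (1,7) w=4
  Add (3,5) w=4
  Add (2,7) w=7
  Add (1,5) w=8
  Add (4,9) w=10
  Skip (5,9) w=10 (creates cycle)
  Skip (2,8) w=11 (creates cycle)
  Skip (0,4) w=14 (creates cycle)
MST weight = 42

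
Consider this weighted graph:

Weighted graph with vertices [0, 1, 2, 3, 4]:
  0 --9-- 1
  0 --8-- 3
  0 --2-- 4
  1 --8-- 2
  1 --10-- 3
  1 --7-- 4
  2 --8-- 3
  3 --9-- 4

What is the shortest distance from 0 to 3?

Using Dijkstra's algorithm from vertex 0:
Shortest path: 0 -> 3
Total weight: 8 = 8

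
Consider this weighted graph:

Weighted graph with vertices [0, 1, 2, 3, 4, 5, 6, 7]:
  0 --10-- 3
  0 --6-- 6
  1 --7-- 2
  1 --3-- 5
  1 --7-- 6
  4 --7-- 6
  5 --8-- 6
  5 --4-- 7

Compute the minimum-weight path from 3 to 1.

Using Dijkstra's algorithm from vertex 3:
Shortest path: 3 -> 0 -> 6 -> 1
Total weight: 10 + 6 + 7 = 23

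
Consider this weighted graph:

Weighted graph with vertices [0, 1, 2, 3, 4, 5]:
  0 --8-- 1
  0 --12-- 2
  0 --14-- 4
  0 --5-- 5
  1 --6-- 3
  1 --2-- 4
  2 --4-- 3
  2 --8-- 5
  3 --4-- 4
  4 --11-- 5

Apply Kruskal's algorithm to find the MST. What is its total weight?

Applying Kruskal's algorithm (sort edges by weight, add if no cycle):
  Add (1,4) w=2
  Add (2,3) w=4
  Add (3,4) w=4
  Add (0,5) w=5
  Skip (1,3) w=6 (creates cycle)
  Add (0,1) w=8
  Skip (2,5) w=8 (creates cycle)
  Skip (4,5) w=11 (creates cycle)
  Skip (0,2) w=12 (creates cycle)
  Skip (0,4) w=14 (creates cycle)
MST weight = 23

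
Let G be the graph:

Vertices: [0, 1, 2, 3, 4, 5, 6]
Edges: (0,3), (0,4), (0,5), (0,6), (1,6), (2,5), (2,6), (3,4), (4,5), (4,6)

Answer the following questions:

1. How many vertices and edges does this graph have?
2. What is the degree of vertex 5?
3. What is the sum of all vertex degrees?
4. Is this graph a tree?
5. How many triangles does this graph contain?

Count: 7 vertices, 10 edges.
Vertex 5 has neighbors [0, 2, 4], degree = 3.
Handshaking lemma: 2 * 10 = 20.
A tree on 7 vertices has 6 edges. This graph has 10 edges (4 extra). Not a tree.
Number of triangles = 3.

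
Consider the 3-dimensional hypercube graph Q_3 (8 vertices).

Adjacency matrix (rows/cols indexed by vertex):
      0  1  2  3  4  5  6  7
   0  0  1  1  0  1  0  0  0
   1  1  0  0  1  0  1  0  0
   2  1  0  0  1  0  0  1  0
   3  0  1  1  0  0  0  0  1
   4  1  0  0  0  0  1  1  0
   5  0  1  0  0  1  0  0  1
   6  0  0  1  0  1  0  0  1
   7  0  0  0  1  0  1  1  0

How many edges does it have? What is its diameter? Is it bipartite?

The 3-dimensional hypercube Q_3 has 8 vertices and each vertex has degree 3.
Total edges = 8 * 3 / 2 = 12.
Diameter = 3 (max Hamming distance between binary labels).
Hypercubes are bipartite (partition by parity of binary representation).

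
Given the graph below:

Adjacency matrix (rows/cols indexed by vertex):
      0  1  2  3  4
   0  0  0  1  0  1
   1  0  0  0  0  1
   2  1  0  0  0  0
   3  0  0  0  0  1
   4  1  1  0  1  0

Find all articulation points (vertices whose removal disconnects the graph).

An articulation point is a vertex whose removal disconnects the graph.
Articulation points: [0, 4]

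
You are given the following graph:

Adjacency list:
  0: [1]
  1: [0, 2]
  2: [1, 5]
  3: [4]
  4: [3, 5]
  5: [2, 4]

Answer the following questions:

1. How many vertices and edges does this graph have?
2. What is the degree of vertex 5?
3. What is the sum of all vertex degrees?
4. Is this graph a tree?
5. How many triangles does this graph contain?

Count: 6 vertices, 5 edges.
Vertex 5 has neighbors [2, 4], degree = 2.
Handshaking lemma: 2 * 5 = 10.
A graph is a tree iff it is connected and has exactly n-1 edges. This graph is connected (all 6 vertices in one component) and has 6-1 = 5 edges. It is a tree.
Number of triangles = 0.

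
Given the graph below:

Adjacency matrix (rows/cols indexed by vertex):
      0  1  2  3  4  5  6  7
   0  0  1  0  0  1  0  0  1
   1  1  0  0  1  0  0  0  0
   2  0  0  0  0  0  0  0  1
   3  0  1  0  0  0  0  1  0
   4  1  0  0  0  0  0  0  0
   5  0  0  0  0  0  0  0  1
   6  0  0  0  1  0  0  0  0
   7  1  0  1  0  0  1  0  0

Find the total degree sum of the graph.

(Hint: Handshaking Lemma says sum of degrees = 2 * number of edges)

Count edges: 7 edges.
By Handshaking Lemma: sum of degrees = 2 * 7 = 14.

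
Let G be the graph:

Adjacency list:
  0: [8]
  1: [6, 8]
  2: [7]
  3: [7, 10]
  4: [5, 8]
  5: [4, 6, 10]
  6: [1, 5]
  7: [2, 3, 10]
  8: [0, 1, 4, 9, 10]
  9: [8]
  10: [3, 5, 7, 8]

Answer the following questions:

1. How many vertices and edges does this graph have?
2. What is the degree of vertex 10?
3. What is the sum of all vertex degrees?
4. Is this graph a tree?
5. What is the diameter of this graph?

Count: 11 vertices, 13 edges.
Vertex 10 has neighbors [3, 5, 7, 8], degree = 4.
Handshaking lemma: 2 * 13 = 26.
A tree on 11 vertices has 10 edges. This graph has 13 edges (3 extra). Not a tree.
Diameter (longest shortest path) = 4.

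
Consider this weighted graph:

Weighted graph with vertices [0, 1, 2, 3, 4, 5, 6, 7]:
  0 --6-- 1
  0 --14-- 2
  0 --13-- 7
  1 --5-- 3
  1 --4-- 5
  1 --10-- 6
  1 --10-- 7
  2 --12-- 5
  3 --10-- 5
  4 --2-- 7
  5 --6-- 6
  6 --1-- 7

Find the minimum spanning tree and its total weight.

Applying Kruskal's algorithm (sort edges by weight, add if no cycle):
  Add (6,7) w=1
  Add (4,7) w=2
  Add (1,5) w=4
  Add (1,3) w=5
  Add (0,1) w=6
  Add (5,6) w=6
  Skip (1,7) w=10 (creates cycle)
  Skip (1,6) w=10 (creates cycle)
  Skip (3,5) w=10 (creates cycle)
  Add (2,5) w=12
  Skip (0,7) w=13 (creates cycle)
  Skip (0,2) w=14 (creates cycle)
MST weight = 36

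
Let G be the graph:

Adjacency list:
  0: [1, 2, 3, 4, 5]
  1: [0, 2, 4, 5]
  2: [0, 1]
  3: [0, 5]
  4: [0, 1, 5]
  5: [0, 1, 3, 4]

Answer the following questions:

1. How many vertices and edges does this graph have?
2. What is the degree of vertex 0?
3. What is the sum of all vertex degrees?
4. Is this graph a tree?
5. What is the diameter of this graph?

Count: 6 vertices, 10 edges.
Vertex 0 has neighbors [1, 2, 3, 4, 5], degree = 5.
Handshaking lemma: 2 * 10 = 20.
A tree on 6 vertices has 5 edges. This graph has 10 edges (5 extra). Not a tree.
Diameter (longest shortest path) = 2.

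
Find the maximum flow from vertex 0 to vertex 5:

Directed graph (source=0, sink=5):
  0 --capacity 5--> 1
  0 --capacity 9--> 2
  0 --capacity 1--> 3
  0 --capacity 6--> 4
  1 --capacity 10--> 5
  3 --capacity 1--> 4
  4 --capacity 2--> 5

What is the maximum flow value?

Computing max flow:
  Flow on (0->1): 5/5
  Flow on (0->4): 2/6
  Flow on (1->5): 5/10
  Flow on (4->5): 2/2
Maximum flow = 7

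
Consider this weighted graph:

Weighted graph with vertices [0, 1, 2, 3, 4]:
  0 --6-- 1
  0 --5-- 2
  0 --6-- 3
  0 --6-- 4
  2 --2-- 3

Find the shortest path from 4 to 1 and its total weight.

Using Dijkstra's algorithm from vertex 4:
Shortest path: 4 -> 0 -> 1
Total weight: 6 + 6 = 12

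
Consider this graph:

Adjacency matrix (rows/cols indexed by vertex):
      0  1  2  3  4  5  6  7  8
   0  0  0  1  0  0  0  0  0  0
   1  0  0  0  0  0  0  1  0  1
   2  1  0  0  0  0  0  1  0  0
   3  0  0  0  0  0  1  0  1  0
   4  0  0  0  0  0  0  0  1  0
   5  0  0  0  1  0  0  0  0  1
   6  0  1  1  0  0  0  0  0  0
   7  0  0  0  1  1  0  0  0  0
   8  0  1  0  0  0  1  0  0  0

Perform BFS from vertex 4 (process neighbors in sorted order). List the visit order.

BFS from vertex 4 (neighbors processed in ascending order):
Visit order: 4, 7, 3, 5, 8, 1, 6, 2, 0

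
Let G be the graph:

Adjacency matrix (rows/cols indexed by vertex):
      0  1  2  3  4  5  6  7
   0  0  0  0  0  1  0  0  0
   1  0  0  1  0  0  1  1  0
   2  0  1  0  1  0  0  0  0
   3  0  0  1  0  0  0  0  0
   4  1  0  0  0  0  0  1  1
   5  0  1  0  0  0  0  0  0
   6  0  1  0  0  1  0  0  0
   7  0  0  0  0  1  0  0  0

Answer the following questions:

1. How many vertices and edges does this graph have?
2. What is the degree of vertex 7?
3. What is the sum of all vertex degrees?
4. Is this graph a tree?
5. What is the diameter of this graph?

Count: 8 vertices, 7 edges.
Vertex 7 has neighbors [4], degree = 1.
Handshaking lemma: 2 * 7 = 14.
A graph is a tree iff it is connected and has exactly n-1 edges. This graph is connected (all 8 vertices in one component) and has 8-1 = 7 edges. It is a tree.
Diameter (longest shortest path) = 5.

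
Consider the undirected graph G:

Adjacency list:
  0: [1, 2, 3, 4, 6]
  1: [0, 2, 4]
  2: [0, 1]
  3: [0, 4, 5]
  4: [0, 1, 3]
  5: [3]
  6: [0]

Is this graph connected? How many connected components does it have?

Checking connectivity: the graph has 1 connected component(s).
All vertices are reachable from each other. The graph IS connected.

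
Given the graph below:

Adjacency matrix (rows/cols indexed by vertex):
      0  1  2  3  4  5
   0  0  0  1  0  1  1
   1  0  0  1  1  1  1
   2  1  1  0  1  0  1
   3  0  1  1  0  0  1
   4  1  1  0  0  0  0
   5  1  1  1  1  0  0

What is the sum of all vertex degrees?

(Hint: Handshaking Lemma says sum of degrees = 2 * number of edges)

Count edges: 10 edges.
By Handshaking Lemma: sum of degrees = 2 * 10 = 20.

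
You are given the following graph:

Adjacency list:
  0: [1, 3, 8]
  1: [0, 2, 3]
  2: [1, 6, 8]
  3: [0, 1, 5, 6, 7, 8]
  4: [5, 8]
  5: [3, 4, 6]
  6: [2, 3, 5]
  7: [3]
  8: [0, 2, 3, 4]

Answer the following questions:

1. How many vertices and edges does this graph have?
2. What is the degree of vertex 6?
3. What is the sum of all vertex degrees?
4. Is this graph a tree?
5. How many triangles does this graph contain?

Count: 9 vertices, 14 edges.
Vertex 6 has neighbors [2, 3, 5], degree = 3.
Handshaking lemma: 2 * 14 = 28.
A tree on 9 vertices has 8 edges. This graph has 14 edges (6 extra). Not a tree.
Number of triangles = 3.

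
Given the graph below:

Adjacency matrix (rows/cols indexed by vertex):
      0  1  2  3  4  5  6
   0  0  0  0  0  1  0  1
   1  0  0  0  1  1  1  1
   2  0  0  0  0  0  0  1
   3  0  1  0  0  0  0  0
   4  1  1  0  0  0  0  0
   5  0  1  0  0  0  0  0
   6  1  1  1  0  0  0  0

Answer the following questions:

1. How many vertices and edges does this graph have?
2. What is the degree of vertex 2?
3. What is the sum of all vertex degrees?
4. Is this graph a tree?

Count: 7 vertices, 7 edges.
Vertex 2 has neighbors [6], degree = 1.
Handshaking lemma: 2 * 7 = 14.
A tree on 7 vertices has 6 edges. This graph has 7 edges (1 extra). Not a tree.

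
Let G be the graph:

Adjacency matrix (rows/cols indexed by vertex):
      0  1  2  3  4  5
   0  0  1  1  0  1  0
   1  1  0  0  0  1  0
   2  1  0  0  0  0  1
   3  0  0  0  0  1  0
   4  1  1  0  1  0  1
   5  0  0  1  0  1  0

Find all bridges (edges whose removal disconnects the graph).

A bridge is an edge whose removal increases the number of connected components.
Bridges found: (3,4)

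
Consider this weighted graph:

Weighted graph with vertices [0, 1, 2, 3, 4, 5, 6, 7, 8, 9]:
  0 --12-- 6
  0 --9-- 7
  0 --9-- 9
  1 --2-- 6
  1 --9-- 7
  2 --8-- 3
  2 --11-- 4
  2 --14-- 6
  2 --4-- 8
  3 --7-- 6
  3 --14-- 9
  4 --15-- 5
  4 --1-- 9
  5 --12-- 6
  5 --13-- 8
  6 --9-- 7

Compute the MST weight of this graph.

Applying Kruskal's algorithm (sort edges by weight, add if no cycle):
  Add (4,9) w=1
  Add (1,6) w=2
  Add (2,8) w=4
  Add (3,6) w=7
  Add (2,3) w=8
  Add (0,7) w=9
  Add (0,9) w=9
  Add (1,7) w=9
  Skip (6,7) w=9 (creates cycle)
  Skip (2,4) w=11 (creates cycle)
  Skip (0,6) w=12 (creates cycle)
  Add (5,6) w=12
  Skip (5,8) w=13 (creates cycle)
  Skip (2,6) w=14 (creates cycle)
  Skip (3,9) w=14 (creates cycle)
  Skip (4,5) w=15 (creates cycle)
MST weight = 61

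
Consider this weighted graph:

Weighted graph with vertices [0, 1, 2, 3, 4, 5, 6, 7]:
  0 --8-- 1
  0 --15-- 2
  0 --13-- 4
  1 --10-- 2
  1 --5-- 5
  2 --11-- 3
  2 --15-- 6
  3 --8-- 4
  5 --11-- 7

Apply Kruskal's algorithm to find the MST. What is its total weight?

Applying Kruskal's algorithm (sort edges by weight, add if no cycle):
  Add (1,5) w=5
  Add (0,1) w=8
  Add (3,4) w=8
  Add (1,2) w=10
  Add (2,3) w=11
  Add (5,7) w=11
  Skip (0,4) w=13 (creates cycle)
  Skip (0,2) w=15 (creates cycle)
  Add (2,6) w=15
MST weight = 68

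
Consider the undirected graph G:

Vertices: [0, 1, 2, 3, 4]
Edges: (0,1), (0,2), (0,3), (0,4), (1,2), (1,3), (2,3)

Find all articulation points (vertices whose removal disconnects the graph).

An articulation point is a vertex whose removal disconnects the graph.
Articulation points: [0]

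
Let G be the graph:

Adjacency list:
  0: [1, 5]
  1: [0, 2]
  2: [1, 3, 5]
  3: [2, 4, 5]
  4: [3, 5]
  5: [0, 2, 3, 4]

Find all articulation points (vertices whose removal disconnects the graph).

No articulation points. The graph is biconnected.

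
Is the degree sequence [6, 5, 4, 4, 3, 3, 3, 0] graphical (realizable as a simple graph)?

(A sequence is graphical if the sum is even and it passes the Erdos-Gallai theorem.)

Sum of degrees = 28. Sum is even and passes Erdos-Gallai. The sequence IS graphical.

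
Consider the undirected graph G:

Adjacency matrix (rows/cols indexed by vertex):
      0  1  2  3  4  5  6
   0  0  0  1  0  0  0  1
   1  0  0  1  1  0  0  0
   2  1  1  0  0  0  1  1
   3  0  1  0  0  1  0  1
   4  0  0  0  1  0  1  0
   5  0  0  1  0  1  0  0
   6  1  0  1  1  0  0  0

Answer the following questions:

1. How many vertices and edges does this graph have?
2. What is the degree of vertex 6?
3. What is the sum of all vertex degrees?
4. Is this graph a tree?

Count: 7 vertices, 9 edges.
Vertex 6 has neighbors [0, 2, 3], degree = 3.
Handshaking lemma: 2 * 9 = 18.
A tree on 7 vertices has 6 edges. This graph has 9 edges (3 extra). Not a tree.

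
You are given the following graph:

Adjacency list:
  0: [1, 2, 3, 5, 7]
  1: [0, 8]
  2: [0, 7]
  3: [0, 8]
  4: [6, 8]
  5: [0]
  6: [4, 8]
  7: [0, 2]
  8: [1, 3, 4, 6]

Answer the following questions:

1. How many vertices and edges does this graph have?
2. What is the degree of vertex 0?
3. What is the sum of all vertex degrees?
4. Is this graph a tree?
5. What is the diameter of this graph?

Count: 9 vertices, 11 edges.
Vertex 0 has neighbors [1, 2, 3, 5, 7], degree = 5.
Handshaking lemma: 2 * 11 = 22.
A tree on 9 vertices has 8 edges. This graph has 11 edges (3 extra). Not a tree.
Diameter (longest shortest path) = 4.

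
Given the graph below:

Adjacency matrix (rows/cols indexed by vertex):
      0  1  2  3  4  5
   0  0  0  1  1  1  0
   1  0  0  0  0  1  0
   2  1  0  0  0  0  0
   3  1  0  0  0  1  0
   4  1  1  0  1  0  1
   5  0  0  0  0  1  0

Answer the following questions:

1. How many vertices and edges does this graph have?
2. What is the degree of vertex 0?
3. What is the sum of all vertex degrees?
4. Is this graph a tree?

Count: 6 vertices, 6 edges.
Vertex 0 has neighbors [2, 3, 4], degree = 3.
Handshaking lemma: 2 * 6 = 12.
A tree on 6 vertices has 5 edges. This graph has 6 edges (1 extra). Not a tree.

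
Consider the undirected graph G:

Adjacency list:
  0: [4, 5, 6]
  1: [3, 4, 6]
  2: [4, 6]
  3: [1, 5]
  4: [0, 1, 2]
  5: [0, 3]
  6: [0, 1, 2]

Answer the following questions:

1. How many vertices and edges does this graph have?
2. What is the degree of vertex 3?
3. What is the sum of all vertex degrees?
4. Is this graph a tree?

Count: 7 vertices, 9 edges.
Vertex 3 has neighbors [1, 5], degree = 2.
Handshaking lemma: 2 * 9 = 18.
A tree on 7 vertices has 6 edges. This graph has 9 edges (3 extra). Not a tree.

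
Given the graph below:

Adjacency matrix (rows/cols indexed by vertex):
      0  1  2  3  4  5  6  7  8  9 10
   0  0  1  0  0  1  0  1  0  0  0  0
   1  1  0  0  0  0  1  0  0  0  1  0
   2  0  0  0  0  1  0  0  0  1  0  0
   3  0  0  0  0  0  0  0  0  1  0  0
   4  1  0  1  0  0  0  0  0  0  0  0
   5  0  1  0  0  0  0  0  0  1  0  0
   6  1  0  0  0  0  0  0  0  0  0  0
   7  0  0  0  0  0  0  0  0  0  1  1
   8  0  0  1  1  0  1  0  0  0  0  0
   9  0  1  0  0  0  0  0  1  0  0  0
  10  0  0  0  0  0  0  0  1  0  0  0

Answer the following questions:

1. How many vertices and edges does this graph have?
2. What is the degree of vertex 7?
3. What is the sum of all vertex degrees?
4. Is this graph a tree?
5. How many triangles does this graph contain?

Count: 11 vertices, 11 edges.
Vertex 7 has neighbors [9, 10], degree = 2.
Handshaking lemma: 2 * 11 = 22.
A tree on 11 vertices has 10 edges. This graph has 11 edges (1 extra). Not a tree.
Number of triangles = 0.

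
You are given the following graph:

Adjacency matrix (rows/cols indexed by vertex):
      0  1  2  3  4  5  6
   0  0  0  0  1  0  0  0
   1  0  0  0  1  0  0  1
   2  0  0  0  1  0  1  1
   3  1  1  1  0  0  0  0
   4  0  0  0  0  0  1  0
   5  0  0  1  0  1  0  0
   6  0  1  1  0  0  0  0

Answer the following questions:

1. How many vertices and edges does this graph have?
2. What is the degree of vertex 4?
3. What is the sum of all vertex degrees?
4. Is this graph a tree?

Count: 7 vertices, 7 edges.
Vertex 4 has neighbors [5], degree = 1.
Handshaking lemma: 2 * 7 = 14.
A tree on 7 vertices has 6 edges. This graph has 7 edges (1 extra). Not a tree.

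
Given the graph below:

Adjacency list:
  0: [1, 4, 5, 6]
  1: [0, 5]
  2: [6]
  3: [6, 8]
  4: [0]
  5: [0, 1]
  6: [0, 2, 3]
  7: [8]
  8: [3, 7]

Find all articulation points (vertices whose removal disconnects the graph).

An articulation point is a vertex whose removal disconnects the graph.
Articulation points: [0, 3, 6, 8]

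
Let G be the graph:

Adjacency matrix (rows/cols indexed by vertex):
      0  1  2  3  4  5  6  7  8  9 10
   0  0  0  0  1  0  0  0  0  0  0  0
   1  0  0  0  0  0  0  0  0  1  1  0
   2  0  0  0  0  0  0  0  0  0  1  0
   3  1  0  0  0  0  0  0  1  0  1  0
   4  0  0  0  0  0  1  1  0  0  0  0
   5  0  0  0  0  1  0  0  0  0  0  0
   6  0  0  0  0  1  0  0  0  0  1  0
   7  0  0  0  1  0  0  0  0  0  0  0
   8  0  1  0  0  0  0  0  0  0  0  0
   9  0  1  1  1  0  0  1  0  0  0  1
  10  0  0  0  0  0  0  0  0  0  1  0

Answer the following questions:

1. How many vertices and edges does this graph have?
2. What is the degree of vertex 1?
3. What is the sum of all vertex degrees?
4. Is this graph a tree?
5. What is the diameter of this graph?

Count: 11 vertices, 10 edges.
Vertex 1 has neighbors [8, 9], degree = 2.
Handshaking lemma: 2 * 10 = 20.
A graph is a tree iff it is connected and has exactly n-1 edges. This graph is connected (all 11 vertices in one component) and has 11-1 = 10 edges. It is a tree.
Diameter (longest shortest path) = 5.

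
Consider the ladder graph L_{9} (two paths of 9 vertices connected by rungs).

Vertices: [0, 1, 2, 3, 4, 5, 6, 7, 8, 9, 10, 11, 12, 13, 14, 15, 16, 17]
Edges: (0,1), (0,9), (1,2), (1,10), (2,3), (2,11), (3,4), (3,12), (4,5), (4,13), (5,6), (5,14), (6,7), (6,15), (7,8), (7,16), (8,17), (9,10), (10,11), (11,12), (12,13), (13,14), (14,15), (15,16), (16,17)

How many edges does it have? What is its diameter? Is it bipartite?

Ladder graph L_{9}: 9 rungs + 2 * (9-1) path edges = 9 + 16 = 25 edges.
Diameter = 9.
Ladder graphs are bipartite (alternating coloring along each path).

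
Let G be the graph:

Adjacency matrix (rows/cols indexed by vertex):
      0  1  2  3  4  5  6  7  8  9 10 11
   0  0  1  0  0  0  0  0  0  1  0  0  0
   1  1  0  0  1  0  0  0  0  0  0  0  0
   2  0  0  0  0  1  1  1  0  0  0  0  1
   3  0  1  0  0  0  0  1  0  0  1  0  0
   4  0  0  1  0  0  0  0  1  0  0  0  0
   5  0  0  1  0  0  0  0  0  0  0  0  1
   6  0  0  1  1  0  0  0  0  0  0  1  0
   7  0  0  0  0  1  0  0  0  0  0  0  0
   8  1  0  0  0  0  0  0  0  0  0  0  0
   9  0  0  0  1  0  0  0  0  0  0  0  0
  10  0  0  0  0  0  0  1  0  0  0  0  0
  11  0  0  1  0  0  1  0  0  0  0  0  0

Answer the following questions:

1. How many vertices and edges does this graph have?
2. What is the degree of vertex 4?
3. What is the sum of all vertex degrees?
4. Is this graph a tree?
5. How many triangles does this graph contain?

Count: 12 vertices, 12 edges.
Vertex 4 has neighbors [2, 7], degree = 2.
Handshaking lemma: 2 * 12 = 24.
A tree on 12 vertices has 11 edges. This graph has 12 edges (1 extra). Not a tree.
Number of triangles = 1.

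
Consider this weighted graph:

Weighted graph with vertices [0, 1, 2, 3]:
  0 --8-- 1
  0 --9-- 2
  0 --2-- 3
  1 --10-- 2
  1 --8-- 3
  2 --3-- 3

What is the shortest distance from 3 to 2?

Using Dijkstra's algorithm from vertex 3:
Shortest path: 3 -> 2
Total weight: 3 = 3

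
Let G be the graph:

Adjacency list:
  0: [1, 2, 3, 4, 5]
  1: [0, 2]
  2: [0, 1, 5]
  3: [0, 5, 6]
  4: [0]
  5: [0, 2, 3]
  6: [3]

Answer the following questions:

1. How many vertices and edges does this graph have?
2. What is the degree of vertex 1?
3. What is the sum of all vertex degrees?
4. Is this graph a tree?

Count: 7 vertices, 9 edges.
Vertex 1 has neighbors [0, 2], degree = 2.
Handshaking lemma: 2 * 9 = 18.
A tree on 7 vertices has 6 edges. This graph has 9 edges (3 extra). Not a tree.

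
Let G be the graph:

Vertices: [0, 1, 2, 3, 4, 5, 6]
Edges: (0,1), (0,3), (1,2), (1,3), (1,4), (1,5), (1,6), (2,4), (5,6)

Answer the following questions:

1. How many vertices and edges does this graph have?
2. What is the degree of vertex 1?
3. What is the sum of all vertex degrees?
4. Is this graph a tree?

Count: 7 vertices, 9 edges.
Vertex 1 has neighbors [0, 2, 3, 4, 5, 6], degree = 6.
Handshaking lemma: 2 * 9 = 18.
A tree on 7 vertices has 6 edges. This graph has 9 edges (3 extra). Not a tree.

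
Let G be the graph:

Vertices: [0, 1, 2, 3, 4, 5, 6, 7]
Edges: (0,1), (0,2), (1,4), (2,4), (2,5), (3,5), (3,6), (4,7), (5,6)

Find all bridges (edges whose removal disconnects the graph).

A bridge is an edge whose removal increases the number of connected components.
Bridges found: (2,5), (4,7)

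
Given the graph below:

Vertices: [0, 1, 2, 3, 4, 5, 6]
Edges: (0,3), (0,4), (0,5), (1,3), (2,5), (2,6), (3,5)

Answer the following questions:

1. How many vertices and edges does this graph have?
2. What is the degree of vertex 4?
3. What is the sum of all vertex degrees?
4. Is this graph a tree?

Count: 7 vertices, 7 edges.
Vertex 4 has neighbors [0], degree = 1.
Handshaking lemma: 2 * 7 = 14.
A tree on 7 vertices has 6 edges. This graph has 7 edges (1 extra). Not a tree.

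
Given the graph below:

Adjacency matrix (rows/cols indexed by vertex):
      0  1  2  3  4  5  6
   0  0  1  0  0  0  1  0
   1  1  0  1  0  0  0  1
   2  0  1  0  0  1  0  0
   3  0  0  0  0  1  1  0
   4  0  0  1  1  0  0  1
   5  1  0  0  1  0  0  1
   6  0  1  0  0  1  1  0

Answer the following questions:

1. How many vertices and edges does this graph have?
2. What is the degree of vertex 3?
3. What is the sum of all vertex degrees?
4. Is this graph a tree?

Count: 7 vertices, 9 edges.
Vertex 3 has neighbors [4, 5], degree = 2.
Handshaking lemma: 2 * 9 = 18.
A tree on 7 vertices has 6 edges. This graph has 9 edges (3 extra). Not a tree.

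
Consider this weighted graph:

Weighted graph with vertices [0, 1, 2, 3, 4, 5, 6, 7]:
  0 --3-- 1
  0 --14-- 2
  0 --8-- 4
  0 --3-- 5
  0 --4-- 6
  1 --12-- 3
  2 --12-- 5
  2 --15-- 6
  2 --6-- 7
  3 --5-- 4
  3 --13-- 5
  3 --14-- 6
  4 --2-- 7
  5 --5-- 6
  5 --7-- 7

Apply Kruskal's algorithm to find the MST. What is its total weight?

Applying Kruskal's algorithm (sort edges by weight, add if no cycle):
  Add (4,7) w=2
  Add (0,5) w=3
  Add (0,1) w=3
  Add (0,6) w=4
  Add (3,4) w=5
  Skip (5,6) w=5 (creates cycle)
  Add (2,7) w=6
  Add (5,7) w=7
  Skip (0,4) w=8 (creates cycle)
  Skip (1,3) w=12 (creates cycle)
  Skip (2,5) w=12 (creates cycle)
  Skip (3,5) w=13 (creates cycle)
  Skip (0,2) w=14 (creates cycle)
  Skip (3,6) w=14 (creates cycle)
  Skip (2,6) w=15 (creates cycle)
MST weight = 30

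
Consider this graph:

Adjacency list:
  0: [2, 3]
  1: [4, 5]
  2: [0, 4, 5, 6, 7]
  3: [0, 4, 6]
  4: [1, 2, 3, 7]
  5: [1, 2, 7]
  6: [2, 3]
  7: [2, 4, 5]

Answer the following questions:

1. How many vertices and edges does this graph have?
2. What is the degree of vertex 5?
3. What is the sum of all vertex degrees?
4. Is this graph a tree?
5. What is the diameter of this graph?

Count: 8 vertices, 12 edges.
Vertex 5 has neighbors [1, 2, 7], degree = 3.
Handshaking lemma: 2 * 12 = 24.
A tree on 8 vertices has 7 edges. This graph has 12 edges (5 extra). Not a tree.
Diameter (longest shortest path) = 3.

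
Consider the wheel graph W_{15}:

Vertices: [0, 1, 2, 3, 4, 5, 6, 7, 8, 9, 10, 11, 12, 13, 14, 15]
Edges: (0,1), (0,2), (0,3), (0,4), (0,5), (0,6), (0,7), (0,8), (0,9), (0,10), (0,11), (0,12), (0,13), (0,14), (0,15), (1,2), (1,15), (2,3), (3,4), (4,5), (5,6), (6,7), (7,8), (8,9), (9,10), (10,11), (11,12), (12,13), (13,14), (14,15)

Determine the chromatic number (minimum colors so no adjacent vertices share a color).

W_{15} = C_{15} plus a hub adjacent to every cycle vertex.
The outer cycle needs 3 colors (odd cycle); the hub is adjacent to all of them so needs a fresh color.
Chromatic number = 3 + 1 = 4.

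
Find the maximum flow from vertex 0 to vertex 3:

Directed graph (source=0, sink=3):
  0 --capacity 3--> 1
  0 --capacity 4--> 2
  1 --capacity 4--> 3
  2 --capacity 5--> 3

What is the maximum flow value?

Computing max flow:
  Flow on (0->1): 3/3
  Flow on (0->2): 4/4
  Flow on (1->3): 3/4
  Flow on (2->3): 4/5
Maximum flow = 7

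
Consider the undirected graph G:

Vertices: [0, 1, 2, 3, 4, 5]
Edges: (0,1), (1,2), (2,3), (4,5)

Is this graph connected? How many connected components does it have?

Checking connectivity: the graph has 2 connected component(s).
Components: [[0, 1, 2, 3], [4, 5]]. The graph is NOT connected.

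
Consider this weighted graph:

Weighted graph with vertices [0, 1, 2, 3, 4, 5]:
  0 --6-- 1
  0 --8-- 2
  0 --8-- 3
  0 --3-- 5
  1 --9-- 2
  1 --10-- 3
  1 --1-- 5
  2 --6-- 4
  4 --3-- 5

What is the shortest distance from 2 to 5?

Using Dijkstra's algorithm from vertex 2:
Shortest path: 2 -> 4 -> 5
Total weight: 6 + 3 = 9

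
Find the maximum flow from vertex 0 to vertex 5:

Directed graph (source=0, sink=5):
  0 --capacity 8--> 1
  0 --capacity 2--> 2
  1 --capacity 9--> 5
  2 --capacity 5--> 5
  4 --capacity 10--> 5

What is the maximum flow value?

Computing max flow:
  Flow on (0->1): 8/8
  Flow on (0->2): 2/2
  Flow on (1->5): 8/9
  Flow on (2->5): 2/5
Maximum flow = 10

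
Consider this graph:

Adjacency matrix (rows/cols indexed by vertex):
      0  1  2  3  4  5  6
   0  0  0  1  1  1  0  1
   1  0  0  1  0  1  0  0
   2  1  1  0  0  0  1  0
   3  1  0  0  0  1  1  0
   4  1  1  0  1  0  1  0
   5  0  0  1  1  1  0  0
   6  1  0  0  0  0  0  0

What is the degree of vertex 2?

Vertex 2 has neighbors [0, 1, 5], so deg(2) = 3.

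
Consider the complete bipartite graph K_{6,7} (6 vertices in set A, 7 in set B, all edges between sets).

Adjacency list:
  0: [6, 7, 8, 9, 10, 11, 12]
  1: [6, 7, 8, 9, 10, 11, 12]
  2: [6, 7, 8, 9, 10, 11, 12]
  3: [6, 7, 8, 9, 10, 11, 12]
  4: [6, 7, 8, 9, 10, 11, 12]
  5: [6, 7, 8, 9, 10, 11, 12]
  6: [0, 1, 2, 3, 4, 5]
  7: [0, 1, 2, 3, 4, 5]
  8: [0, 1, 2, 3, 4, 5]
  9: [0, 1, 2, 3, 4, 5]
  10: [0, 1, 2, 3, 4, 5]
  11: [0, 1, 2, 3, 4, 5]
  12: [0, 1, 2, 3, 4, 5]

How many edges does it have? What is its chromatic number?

K_{6,7} has 6 * 7 = 42 edges.
Bipartite graphs have chromatic number 2 (color each partition differently).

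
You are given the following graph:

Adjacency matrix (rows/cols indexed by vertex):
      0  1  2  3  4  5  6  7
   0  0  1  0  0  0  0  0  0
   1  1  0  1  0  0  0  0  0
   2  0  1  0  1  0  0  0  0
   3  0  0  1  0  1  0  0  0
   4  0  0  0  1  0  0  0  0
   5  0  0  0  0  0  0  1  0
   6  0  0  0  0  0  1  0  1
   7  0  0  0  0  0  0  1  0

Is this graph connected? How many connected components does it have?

Checking connectivity: the graph has 2 connected component(s).
Components: [[0, 1, 2, 3, 4], [5, 6, 7]]. The graph is NOT connected.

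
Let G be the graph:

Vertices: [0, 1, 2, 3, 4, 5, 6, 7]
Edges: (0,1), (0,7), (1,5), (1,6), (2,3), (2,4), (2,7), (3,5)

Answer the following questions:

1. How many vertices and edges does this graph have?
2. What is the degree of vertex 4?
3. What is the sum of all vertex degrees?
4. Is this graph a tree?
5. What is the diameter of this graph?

Count: 8 vertices, 8 edges.
Vertex 4 has neighbors [2], degree = 1.
Handshaking lemma: 2 * 8 = 16.
A tree on 8 vertices has 7 edges. This graph has 8 edges (1 extra). Not a tree.
Diameter (longest shortest path) = 5.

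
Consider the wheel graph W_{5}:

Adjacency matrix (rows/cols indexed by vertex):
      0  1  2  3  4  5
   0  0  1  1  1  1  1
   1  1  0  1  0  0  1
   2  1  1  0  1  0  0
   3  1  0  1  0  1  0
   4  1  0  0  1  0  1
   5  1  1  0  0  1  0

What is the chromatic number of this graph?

W_{5} = C_{5} plus a hub adjacent to every cycle vertex.
The outer cycle needs 3 colors (odd cycle); the hub is adjacent to all of them so needs a fresh color.
Chromatic number = 3 + 1 = 4.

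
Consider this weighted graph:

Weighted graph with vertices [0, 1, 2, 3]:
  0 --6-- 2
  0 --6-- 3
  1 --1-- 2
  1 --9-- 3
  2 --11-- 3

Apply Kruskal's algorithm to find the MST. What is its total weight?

Applying Kruskal's algorithm (sort edges by weight, add if no cycle):
  Add (1,2) w=1
  Add (0,2) w=6
  Add (0,3) w=6
  Skip (1,3) w=9 (creates cycle)
  Skip (2,3) w=11 (creates cycle)
MST weight = 13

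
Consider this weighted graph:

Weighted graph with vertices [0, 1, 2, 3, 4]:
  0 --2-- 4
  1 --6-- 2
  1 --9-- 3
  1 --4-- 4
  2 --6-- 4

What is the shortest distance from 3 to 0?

Using Dijkstra's algorithm from vertex 3:
Shortest path: 3 -> 1 -> 4 -> 0
Total weight: 9 + 4 + 2 = 15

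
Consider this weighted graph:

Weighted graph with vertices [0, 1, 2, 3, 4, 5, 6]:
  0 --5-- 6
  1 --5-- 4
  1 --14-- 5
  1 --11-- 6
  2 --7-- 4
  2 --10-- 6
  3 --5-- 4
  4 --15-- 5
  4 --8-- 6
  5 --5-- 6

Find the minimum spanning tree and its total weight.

Applying Kruskal's algorithm (sort edges by weight, add if no cycle):
  Add (0,6) w=5
  Add (1,4) w=5
  Add (3,4) w=5
  Add (5,6) w=5
  Add (2,4) w=7
  Add (4,6) w=8
  Skip (2,6) w=10 (creates cycle)
  Skip (1,6) w=11 (creates cycle)
  Skip (1,5) w=14 (creates cycle)
  Skip (4,5) w=15 (creates cycle)
MST weight = 35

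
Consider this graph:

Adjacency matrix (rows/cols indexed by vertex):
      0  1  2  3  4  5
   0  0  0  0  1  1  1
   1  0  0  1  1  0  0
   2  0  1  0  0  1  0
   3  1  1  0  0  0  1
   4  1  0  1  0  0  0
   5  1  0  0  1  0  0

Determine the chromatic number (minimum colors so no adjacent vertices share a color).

The graph has a maximum clique of size 3 (lower bound on chromatic number).
A valid 3-coloring: {0: 0, 1: 0, 2: 1, 3: 1, 4: 2, 5: 2}.
Chromatic number = 3.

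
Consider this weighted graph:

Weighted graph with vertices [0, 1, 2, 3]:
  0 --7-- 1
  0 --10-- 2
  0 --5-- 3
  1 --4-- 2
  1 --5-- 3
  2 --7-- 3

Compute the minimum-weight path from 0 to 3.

Using Dijkstra's algorithm from vertex 0:
Shortest path: 0 -> 3
Total weight: 5 = 5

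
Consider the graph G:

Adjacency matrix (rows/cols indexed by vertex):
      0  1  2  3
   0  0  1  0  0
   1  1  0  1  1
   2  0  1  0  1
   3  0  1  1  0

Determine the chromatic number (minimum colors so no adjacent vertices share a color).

The graph has a maximum clique of size 3 (lower bound on chromatic number).
A valid 3-coloring: {0: 1, 1: 0, 2: 1, 3: 2}.
Chromatic number = 3.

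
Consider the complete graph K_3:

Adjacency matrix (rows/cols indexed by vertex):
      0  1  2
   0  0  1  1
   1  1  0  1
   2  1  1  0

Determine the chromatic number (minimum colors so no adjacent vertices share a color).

In K_3, every vertex is adjacent to every other vertex.
Each vertex needs a unique color.
Chromatic number = 3.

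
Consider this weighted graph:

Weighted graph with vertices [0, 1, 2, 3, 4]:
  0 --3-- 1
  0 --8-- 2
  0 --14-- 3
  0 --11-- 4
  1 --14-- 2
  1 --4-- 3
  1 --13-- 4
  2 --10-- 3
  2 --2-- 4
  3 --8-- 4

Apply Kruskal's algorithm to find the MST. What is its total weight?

Applying Kruskal's algorithm (sort edges by weight, add if no cycle):
  Add (2,4) w=2
  Add (0,1) w=3
  Add (1,3) w=4
  Add (0,2) w=8
  Skip (3,4) w=8 (creates cycle)
  Skip (2,3) w=10 (creates cycle)
  Skip (0,4) w=11 (creates cycle)
  Skip (1,4) w=13 (creates cycle)
  Skip (0,3) w=14 (creates cycle)
  Skip (1,2) w=14 (creates cycle)
MST weight = 17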